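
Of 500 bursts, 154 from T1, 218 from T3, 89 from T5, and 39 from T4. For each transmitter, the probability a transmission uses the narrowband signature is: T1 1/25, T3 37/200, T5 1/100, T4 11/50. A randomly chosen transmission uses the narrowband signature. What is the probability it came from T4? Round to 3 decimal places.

0.153

Compute prior × likelihood for every hypothesis:
  T1: 0.308 × 0.04 = 0.01232
  T3: 0.436 × 0.185 = 0.08066
  T5: 0.178 × 0.01 = 0.00178
  T4: 0.078 × 0.22 = 0.01716
Sum = 0.11192.
P(T4 | evidence) = 0.01716 / 0.11192 ≈ 0.153.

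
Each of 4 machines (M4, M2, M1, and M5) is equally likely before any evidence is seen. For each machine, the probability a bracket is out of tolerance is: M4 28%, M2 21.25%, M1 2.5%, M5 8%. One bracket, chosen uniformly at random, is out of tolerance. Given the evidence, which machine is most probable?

M4

With a uniform prior (1/4 each), posterior ∝ likelihood:
  M4: 0.28
  M2: 0.2125
  M1: 0.025
  M5: 0.08
Sum = 0.5975.
Largest term belongs to M4, so M4 is most probable.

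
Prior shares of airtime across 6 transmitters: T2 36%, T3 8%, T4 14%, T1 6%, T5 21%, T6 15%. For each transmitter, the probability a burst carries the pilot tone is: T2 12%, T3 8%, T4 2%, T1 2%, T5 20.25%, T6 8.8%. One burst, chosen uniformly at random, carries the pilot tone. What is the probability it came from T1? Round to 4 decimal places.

0.0110

Compute prior × likelihood for every hypothesis:
  T2: 0.36 × 0.12 = 0.0432
  T3: 0.08 × 0.08 = 0.0064
  T4: 0.14 × 0.02 = 0.0028
  T1: 0.06 × 0.02 = 0.0012
  T5: 0.21 × 0.2025 = 0.042525
  T6: 0.15 × 0.088 = 0.0132
Sum = 0.109325.
P(T1 | evidence) = 0.0012 / 0.109325 ≈ 0.0110.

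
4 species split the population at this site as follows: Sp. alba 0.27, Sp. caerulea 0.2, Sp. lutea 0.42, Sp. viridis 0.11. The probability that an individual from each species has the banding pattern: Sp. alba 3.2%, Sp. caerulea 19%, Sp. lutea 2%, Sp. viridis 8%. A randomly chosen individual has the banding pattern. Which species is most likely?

Sp. caerulea

By Bayes' rule, posterior ∝ prior × likelihood:
  Sp. alba: 0.27 × 0.032 = 0.00864
  Sp. caerulea: 0.2 × 0.19 = 0.038
  Sp. lutea: 0.42 × 0.02 = 0.0084
  Sp. viridis: 0.11 × 0.08 = 0.0088
Normalizing constant = 0.06384.
Largest term belongs to Sp. caerulea, so Sp. caerulea is most probable.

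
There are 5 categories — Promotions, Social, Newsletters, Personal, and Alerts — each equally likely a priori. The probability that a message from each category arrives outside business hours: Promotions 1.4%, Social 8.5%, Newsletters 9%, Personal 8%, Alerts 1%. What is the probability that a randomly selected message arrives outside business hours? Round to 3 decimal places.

0.056

Since the prior is uniform, the posterior is proportional to the likelihood:
  Promotions: 0.014
  Social: 0.085
  Newsletters: 0.09
  Personal: 0.08
  Alerts: 0.01
P(off-hours) = (1/5) × (0.014 + 0.085 + 0.09 + 0.08 + 0.01) = 0.279/5 ≈ 0.056.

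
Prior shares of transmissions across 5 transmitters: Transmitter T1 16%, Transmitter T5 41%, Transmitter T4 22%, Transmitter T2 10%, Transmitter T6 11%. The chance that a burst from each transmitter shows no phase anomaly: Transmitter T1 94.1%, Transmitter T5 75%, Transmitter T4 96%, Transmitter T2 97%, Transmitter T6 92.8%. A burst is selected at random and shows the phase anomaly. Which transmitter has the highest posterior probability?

Transmitter T5

Taking complements, P(anomaly | each) = Transmitter T1 0.059, Transmitter T5 0.25, Transmitter T4 0.04, Transmitter T2 0.03, Transmitter T6 0.072.
Unnormalized posteriors (prior × likelihood):
  Transmitter T1: 0.16 × 0.059 = 0.00944
  Transmitter T5: 0.41 × 0.25 = 0.1025
  Transmitter T4: 0.22 × 0.04 = 0.0088
  Transmitter T2: 0.1 × 0.03 = 0.003
  Transmitter T6: 0.11 × 0.072 = 0.00792
Sum = 0.13166.
Largest term belongs to Transmitter T5, so Transmitter T5 is most probable.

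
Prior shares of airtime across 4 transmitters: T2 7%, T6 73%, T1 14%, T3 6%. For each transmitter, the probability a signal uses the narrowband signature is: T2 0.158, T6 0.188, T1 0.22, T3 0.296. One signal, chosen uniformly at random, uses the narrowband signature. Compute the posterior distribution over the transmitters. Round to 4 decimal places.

Unnormalized posteriors (prior × likelihood):
  T2: 0.07 × 0.158 = 0.01106
  T6: 0.73 × 0.188 = 0.13724
  T1: 0.14 × 0.22 = 0.0308
  T3: 0.06 × 0.296 = 0.01776
Normalizing constant = 0.19686.
P(T2 | narrowband) = 0.01106/0.19686 ≈ 0.0562
P(T6 | narrowband) = 0.13724/0.19686 ≈ 0.6971
P(T1 | narrowband) = 0.0308/0.19686 ≈ 0.1565
P(T3 | narrowband) = 0.01776/0.19686 ≈ 0.0902

T2 0.0562, T6 0.6971, T1 0.1565, T3 0.0902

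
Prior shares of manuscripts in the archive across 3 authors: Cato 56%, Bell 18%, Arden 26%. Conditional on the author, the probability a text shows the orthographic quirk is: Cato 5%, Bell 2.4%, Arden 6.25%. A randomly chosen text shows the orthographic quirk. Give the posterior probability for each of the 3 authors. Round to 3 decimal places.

Prior × likelihood for each hypothesis:
  Cato: 0.56 × 0.05 = 0.028
  Bell: 0.18 × 0.024 = 0.00432
  Arden: 0.26 × 0.0625 = 0.01625
Normalizing constant = 0.04857.
P(Cato | quirk) = 0.028/0.04857 ≈ 0.576
P(Bell | quirk) = 0.00432/0.04857 ≈ 0.089
P(Arden | quirk) = 0.01625/0.04857 ≈ 0.335

Cato 0.576, Bell 0.089, Arden 0.335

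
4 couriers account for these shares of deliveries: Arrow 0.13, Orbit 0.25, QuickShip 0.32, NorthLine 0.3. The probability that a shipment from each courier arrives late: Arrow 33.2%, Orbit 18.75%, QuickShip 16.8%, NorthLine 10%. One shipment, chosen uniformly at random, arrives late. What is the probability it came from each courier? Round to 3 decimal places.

Prior × likelihood for each hypothesis:
  Arrow: 0.13 × 0.332 = 0.04316
  Orbit: 0.25 × 0.1875 = 0.046875
  QuickShip: 0.32 × 0.168 = 0.05376
  NorthLine: 0.3 × 0.1 = 0.03
Total = 0.173795.
P(Arrow | late) = 0.04316/0.173795 ≈ 0.248
P(Orbit | late) = 0.046875/0.173795 ≈ 0.270
P(QuickShip | late) = 0.05376/0.173795 ≈ 0.309
P(NorthLine | late) = 0.03/0.173795 ≈ 0.173

Arrow 0.248, Orbit 0.270, QuickShip 0.309, NorthLine 0.173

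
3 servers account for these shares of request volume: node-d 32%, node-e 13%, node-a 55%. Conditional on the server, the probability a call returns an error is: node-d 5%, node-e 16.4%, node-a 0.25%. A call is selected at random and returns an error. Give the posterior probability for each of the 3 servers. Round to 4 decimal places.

node-d 0.4135, node-e 0.5510, node-a 0.0355

Unnormalized posteriors (prior × likelihood):
  node-d: 0.32 × 0.05 = 0.016
  node-e: 0.13 × 0.164 = 0.02132
  node-a: 0.55 × 0.0025 = 0.001375
Total = 0.038695.
P(node-d | error) = 0.016/0.038695 ≈ 0.4135
P(node-e | error) = 0.02132/0.038695 ≈ 0.5510
P(node-a | error) = 0.001375/0.038695 ≈ 0.0355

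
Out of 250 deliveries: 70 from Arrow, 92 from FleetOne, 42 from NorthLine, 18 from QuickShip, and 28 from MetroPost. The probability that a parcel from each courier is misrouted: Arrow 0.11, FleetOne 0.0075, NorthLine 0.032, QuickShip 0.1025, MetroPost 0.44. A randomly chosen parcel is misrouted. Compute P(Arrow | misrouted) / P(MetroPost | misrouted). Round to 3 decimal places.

Prior × likelihood for each hypothesis:
  Arrow: 0.28 × 0.11 = 0.0308
  FleetOne: 0.368 × 0.0075 = 0.00276
  NorthLine: 0.168 × 0.032 = 0.005376
  QuickShip: 0.072 × 0.1025 = 0.00738
  MetroPost: 0.112 × 0.44 = 0.04928
Total = 0.095596.
The ratio is 0.0308 / 0.04928 (the normalizer cancels) = 0.625.

0.625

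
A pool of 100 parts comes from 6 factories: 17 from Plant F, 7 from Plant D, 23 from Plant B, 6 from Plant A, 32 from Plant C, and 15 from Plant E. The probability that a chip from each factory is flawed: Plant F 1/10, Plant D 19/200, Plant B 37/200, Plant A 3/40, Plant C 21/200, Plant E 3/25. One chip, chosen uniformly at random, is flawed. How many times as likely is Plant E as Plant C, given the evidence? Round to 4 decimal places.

0.5357

Compute prior × likelihood for every hypothesis:
  Plant F: 0.17 × 0.1 = 0.017
  Plant D: 0.07 × 0.095 = 0.00665
  Plant B: 0.23 × 0.185 = 0.04255
  Plant A: 0.06 × 0.075 = 0.0045
  Plant C: 0.32 × 0.105 = 0.0336
  Plant E: 0.15 × 0.12 = 0.018
Total = 0.1223.
The ratio is 0.018 / 0.0336 (the normalizer cancels) = 0.5357.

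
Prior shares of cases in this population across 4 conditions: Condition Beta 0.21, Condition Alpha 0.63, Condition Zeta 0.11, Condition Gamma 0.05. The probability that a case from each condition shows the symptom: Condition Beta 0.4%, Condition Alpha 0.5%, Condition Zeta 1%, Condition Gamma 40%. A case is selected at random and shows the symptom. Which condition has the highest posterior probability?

Compute prior × likelihood for every hypothesis:
  Condition Beta: 0.21 × 0.004 = 0.00084
  Condition Alpha: 0.63 × 0.005 = 0.00315
  Condition Zeta: 0.11 × 0.01 = 0.0011
  Condition Gamma: 0.05 × 0.4 = 0.02
Sum = 0.02509.
Largest term belongs to Condition Gamma, so Condition Gamma is most probable.

Condition Gamma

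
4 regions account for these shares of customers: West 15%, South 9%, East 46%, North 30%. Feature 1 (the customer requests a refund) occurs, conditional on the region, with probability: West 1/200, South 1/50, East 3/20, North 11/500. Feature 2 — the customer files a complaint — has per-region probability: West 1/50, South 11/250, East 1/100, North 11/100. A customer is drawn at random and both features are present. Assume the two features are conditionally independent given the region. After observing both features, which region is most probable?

Compute prior × likelihood for every hypothesis:
  West: 0.15 × 0.005 × 0.02 = 0.000015
  South: 0.09 × 0.02 × 0.044 = 0.0000792
  East: 0.46 × 0.15 × 0.01 = 0.00069
  North: 0.3 × 0.022 × 0.11 = 0.000726
Normalizing constant = 0.0015102.
Largest term belongs to North, so North is most probable.

North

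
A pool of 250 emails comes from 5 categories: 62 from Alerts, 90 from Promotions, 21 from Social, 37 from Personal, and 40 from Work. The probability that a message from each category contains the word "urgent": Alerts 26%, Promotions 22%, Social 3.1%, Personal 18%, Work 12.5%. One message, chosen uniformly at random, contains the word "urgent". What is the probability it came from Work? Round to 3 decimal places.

Unnormalized posteriors (prior × likelihood):
  Alerts: 0.248 × 0.26 = 0.06448
  Promotions: 0.36 × 0.22 = 0.0792
  Social: 0.084 × 0.031 = 0.002604
  Personal: 0.148 × 0.18 = 0.02664
  Work: 0.16 × 0.125 = 0.02
Total = 0.192924.
P(Work | evidence) = 0.02 / 0.192924 ≈ 0.104.

0.104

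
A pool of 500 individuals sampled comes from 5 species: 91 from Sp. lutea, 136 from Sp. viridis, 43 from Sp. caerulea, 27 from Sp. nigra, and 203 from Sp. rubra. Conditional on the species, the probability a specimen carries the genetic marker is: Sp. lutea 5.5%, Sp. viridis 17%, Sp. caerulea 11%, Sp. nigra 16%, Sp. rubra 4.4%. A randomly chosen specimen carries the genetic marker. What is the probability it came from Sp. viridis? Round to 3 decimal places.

By Bayes' rule, posterior ∝ prior × likelihood:
  Sp. lutea: 0.182 × 0.055 = 0.01001
  Sp. viridis: 0.272 × 0.17 = 0.04624
  Sp. caerulea: 0.086 × 0.11 = 0.00946
  Sp. nigra: 0.054 × 0.16 = 0.00864
  Sp. rubra: 0.406 × 0.044 = 0.017864
Normalizing constant = 0.092214.
P(Sp. viridis | evidence) = 0.04624 / 0.092214 ≈ 0.501.

0.501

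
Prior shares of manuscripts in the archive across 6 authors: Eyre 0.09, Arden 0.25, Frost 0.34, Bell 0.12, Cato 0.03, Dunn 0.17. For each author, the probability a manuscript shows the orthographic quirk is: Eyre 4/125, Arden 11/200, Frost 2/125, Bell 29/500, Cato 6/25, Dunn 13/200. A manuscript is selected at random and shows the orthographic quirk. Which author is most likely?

Arden

Prior × likelihood for each hypothesis:
  Eyre: 0.09 × 0.032 = 0.00288
  Arden: 0.25 × 0.055 = 0.01375
  Frost: 0.34 × 0.016 = 0.00544
  Bell: 0.12 × 0.058 = 0.00696
  Cato: 0.03 × 0.24 = 0.0072
  Dunn: 0.17 × 0.065 = 0.01105
Total = 0.04728.
Largest term belongs to Arden, so Arden is most probable.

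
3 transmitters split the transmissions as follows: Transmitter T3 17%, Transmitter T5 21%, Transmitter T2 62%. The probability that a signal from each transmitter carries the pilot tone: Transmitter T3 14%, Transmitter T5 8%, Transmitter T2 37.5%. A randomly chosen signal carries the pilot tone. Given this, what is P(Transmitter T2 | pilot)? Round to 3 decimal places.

By Bayes' rule, posterior ∝ prior × likelihood:
  Transmitter T3: 0.17 × 0.14 = 0.0238
  Transmitter T5: 0.21 × 0.08 = 0.0168
  Transmitter T2: 0.62 × 0.375 = 0.2325
Sum = 0.2731.
P(Transmitter T2 | evidence) = 0.2325 / 0.2731 ≈ 0.851.

0.851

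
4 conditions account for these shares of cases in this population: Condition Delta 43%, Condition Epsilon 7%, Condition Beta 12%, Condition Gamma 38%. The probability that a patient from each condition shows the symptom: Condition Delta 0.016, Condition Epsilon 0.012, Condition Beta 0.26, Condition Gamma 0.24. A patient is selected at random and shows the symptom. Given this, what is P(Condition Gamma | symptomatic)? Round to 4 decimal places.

Unnormalized posteriors (prior × likelihood):
  Condition Delta: 0.43 × 0.016 = 0.00688
  Condition Epsilon: 0.07 × 0.012 = 0.00084
  Condition Beta: 0.12 × 0.26 = 0.0312
  Condition Gamma: 0.38 × 0.24 = 0.0912
Total = 0.13012.
P(Condition Gamma | evidence) = 0.0912 / 0.13012 ≈ 0.7009.

0.7009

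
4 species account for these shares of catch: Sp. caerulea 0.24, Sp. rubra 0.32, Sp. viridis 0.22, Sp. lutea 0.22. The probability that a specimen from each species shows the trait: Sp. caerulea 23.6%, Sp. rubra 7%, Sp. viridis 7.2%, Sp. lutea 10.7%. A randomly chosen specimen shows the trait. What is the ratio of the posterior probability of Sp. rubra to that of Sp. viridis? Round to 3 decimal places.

Prior × likelihood for each hypothesis:
  Sp. caerulea: 0.24 × 0.236 = 0.05664
  Sp. rubra: 0.32 × 0.07 = 0.0224
  Sp. viridis: 0.22 × 0.072 = 0.01584
  Sp. lutea: 0.22 × 0.107 = 0.02354
Sum = 0.11842.
The ratio is 0.0224 / 0.01584 (the normalizer cancels) = 1.414.

1.414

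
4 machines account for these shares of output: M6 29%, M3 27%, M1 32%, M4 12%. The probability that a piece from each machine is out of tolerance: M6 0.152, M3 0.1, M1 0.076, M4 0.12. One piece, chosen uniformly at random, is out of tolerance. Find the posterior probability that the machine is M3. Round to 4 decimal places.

Prior × likelihood for each hypothesis:
  M6: 0.29 × 0.152 = 0.04408
  M3: 0.27 × 0.1 = 0.027
  M1: 0.32 × 0.076 = 0.02432
  M4: 0.12 × 0.12 = 0.0144
Sum = 0.1098.
P(M3 | evidence) = 0.027 / 0.1098 ≈ 0.2459.

0.2459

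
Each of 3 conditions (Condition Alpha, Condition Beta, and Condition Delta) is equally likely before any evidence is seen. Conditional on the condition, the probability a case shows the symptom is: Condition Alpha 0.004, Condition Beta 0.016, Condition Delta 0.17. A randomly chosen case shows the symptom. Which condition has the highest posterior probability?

Since the prior is uniform, the posterior is proportional to the likelihood:
  Condition Alpha: 0.004
  Condition Beta: 0.016
  Condition Delta: 0.17
Normalizing constant = 0.19.
Largest term belongs to Condition Delta, so Condition Delta is most probable.

Condition Delta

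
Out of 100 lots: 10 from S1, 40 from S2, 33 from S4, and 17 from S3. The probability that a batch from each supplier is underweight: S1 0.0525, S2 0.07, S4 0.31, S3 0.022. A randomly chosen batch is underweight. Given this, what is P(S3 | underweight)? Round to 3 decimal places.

Unnormalized posteriors (prior × likelihood):
  S1: 0.1 × 0.0525 = 0.00525
  S2: 0.4 × 0.07 = 0.028
  S4: 0.33 × 0.31 = 0.1023
  S3: 0.17 × 0.022 = 0.00374
Sum = 0.13929.
P(S3 | evidence) = 0.00374 / 0.13929 ≈ 0.027.

0.027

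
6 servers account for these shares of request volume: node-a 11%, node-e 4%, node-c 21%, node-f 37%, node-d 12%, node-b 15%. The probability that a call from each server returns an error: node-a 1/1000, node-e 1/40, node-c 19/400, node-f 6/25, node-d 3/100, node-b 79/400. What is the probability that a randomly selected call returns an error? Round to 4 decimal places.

Unnormalized posteriors (prior × likelihood):
  node-a: 0.11 × 0.001 = 0.00011
  node-e: 0.04 × 0.025 = 0.001
  node-c: 0.21 × 0.0475 = 0.009975
  node-f: 0.37 × 0.24 = 0.0888
  node-d: 0.12 × 0.03 = 0.0036
  node-b: 0.15 × 0.1975 = 0.029625
P(error) = 0.00011 + 0.001 + 0.009975 + 0.0888 + 0.0036 + 0.029625 = 0.13311 → 0.1331.

0.1331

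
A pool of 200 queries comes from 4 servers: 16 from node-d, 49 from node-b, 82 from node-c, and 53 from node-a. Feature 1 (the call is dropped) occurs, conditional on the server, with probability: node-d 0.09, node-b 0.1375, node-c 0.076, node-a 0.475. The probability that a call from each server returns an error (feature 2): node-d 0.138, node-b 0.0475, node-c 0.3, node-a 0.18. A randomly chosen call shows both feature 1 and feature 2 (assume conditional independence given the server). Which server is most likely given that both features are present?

Compute prior × likelihood for every hypothesis:
  node-d: 0.08 × 0.09 × 0.138 = 0.0009936
  node-b: 0.245 × 0.1375 × 0.0475 = 0.00160015625
  node-c: 0.41 × 0.076 × 0.3 = 0.009348
  node-a: 0.265 × 0.475 × 0.18 = 0.0226575
Sum = 0.03459925625.
Largest term belongs to node-a, so node-a is most probable.

node-a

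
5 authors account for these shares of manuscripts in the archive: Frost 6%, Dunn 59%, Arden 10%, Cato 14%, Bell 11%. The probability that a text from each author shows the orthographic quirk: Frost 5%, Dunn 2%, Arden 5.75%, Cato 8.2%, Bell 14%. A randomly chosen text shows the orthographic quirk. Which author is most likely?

Unnormalized posteriors (prior × likelihood):
  Frost: 0.06 × 0.05 = 0.003
  Dunn: 0.59 × 0.02 = 0.0118
  Arden: 0.1 × 0.0575 = 0.00575
  Cato: 0.14 × 0.082 = 0.01148
  Bell: 0.11 × 0.14 = 0.0154
Total = 0.04743.
Largest term belongs to Bell, so Bell is most probable.

Bell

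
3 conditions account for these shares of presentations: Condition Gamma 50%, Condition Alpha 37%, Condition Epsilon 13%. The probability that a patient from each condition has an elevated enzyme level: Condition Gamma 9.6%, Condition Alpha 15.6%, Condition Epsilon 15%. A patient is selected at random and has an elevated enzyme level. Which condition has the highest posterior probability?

By Bayes' rule, posterior ∝ prior × likelihood:
  Condition Gamma: 0.5 × 0.096 = 0.048
  Condition Alpha: 0.37 × 0.156 = 0.05772
  Condition Epsilon: 0.13 × 0.15 = 0.0195
Total = 0.12522.
Largest term belongs to Condition Alpha, so Condition Alpha is most probable.

Condition Alpha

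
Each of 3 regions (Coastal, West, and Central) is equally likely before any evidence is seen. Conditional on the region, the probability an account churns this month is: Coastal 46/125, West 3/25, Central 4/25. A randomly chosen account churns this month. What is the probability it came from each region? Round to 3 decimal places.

Coastal 0.568, West 0.185, Central 0.247

With a uniform prior (1/3 each), posterior ∝ likelihood:
  Coastal: 0.368
  West: 0.12
  Central: 0.16
Sum = 0.648.
P(Coastal | churn) = 0.368/0.648 ≈ 0.568
P(West | churn) = 0.12/0.648 ≈ 0.185
P(Central | churn) = 0.16/0.648 ≈ 0.247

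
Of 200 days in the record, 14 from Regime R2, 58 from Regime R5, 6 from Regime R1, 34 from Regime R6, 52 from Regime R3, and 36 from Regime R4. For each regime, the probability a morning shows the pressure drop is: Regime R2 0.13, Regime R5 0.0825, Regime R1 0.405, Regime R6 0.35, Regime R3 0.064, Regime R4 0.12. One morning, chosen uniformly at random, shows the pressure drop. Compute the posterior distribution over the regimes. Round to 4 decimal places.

Regime R2 0.0637, Regime R5 0.1674, Regime R1 0.0850, Regime R6 0.4163, Regime R3 0.1164, Regime R4 0.1511

By Bayes' rule, posterior ∝ prior × likelihood:
  Regime R2: 0.07 × 0.13 = 0.0091
  Regime R5: 0.29 × 0.0825 = 0.023925
  Regime R1: 0.03 × 0.405 = 0.01215
  Regime R6: 0.17 × 0.35 = 0.0595
  Regime R3: 0.26 × 0.064 = 0.01664
  Regime R4: 0.18 × 0.12 = 0.0216
Total = 0.142915.
P(Regime R2 | drop) = 0.0091/0.142915 ≈ 0.0637
P(Regime R5 | drop) = 0.023925/0.142915 ≈ 0.1674
P(Regime R1 | drop) = 0.01215/0.142915 ≈ 0.0850
P(Regime R6 | drop) = 0.0595/0.142915 ≈ 0.4163
P(Regime R3 | drop) = 0.01664/0.142915 ≈ 0.1164
P(Regime R4 | drop) = 0.0216/0.142915 ≈ 0.1511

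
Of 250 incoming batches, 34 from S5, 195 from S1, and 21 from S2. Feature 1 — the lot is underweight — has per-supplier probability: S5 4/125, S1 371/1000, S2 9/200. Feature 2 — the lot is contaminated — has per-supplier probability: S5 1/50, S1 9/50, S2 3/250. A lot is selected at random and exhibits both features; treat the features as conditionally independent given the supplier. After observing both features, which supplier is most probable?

S1

Unnormalized posteriors (prior × likelihood):
  S5: 0.136 × 0.032 × 0.02 = 0.00008704
  S1: 0.78 × 0.371 × 0.18 = 0.0520884
  S2: 0.084 × 0.045 × 0.012 = 0.00004536
Sum = 0.0522208.
Largest term belongs to S1, so S1 is most probable.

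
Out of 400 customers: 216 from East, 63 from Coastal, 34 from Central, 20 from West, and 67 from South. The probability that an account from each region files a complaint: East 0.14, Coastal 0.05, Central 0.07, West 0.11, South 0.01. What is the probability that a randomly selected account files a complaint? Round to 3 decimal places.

0.097

Unnormalized posteriors (prior × likelihood):
  East: 0.54 × 0.14 = 0.0756
  Coastal: 0.1575 × 0.05 = 0.007875
  Central: 0.085 × 0.07 = 0.00595
  West: 0.05 × 0.11 = 0.0055
  South: 0.1675 × 0.01 = 0.001675
P(complaint) = 0.0756 + 0.007875 + 0.00595 + 0.0055 + 0.001675 = 0.0966 → 0.097.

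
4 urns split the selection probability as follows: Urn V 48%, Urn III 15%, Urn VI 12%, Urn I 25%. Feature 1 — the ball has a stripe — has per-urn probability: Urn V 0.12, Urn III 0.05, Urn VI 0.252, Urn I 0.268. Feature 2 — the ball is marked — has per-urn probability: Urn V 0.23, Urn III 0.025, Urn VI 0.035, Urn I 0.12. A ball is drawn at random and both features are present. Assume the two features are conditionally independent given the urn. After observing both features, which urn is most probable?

Urn V

Unnormalized posteriors (prior × likelihood):
  Urn V: 0.48 × 0.12 × 0.23 = 0.013248
  Urn III: 0.15 × 0.05 × 0.025 = 0.0001875
  Urn VI: 0.12 × 0.252 × 0.035 = 0.0010584
  Urn I: 0.25 × 0.268 × 0.12 = 0.00804
Sum = 0.0225339.
Largest term belongs to Urn V, so Urn V is most probable.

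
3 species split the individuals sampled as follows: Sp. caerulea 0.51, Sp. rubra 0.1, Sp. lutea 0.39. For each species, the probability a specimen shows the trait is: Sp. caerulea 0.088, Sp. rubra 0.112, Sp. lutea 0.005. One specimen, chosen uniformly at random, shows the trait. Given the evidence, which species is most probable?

Compute prior × likelihood for every hypothesis:
  Sp. caerulea: 0.51 × 0.088 = 0.04488
  Sp. rubra: 0.1 × 0.112 = 0.0112
  Sp. lutea: 0.39 × 0.005 = 0.00195
Normalizing constant = 0.05803.
Largest term belongs to Sp. caerulea, so Sp. caerulea is most probable.

Sp. caerulea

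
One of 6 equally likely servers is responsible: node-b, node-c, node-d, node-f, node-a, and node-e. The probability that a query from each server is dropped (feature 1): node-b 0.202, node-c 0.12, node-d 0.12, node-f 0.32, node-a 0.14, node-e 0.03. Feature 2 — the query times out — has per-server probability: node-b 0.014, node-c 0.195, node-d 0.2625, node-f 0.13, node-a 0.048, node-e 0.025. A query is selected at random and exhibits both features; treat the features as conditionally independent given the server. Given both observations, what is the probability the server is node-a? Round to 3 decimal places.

0.063

With a uniform prior (1/6 each), posterior ∝ likelihood:
  node-b: 0.202 × 0.014 = 0.002828
  node-c: 0.12 × 0.195 = 0.0234
  node-d: 0.12 × 0.2625 = 0.0315
  node-f: 0.32 × 0.13 = 0.0416
  node-a: 0.14 × 0.048 = 0.00672
  node-e: 0.03 × 0.025 = 0.00075
Normalizing constant = 0.106798.
P(node-a | evidence) = 0.00672 / 0.106798 ≈ 0.063.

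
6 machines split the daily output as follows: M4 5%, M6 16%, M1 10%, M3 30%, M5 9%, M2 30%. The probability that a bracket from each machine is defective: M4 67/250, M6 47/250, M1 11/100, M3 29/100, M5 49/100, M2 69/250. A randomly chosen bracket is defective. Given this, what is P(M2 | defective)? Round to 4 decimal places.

0.3085

Unnormalized posteriors (prior × likelihood):
  M4: 0.05 × 0.268 = 0.0134
  M6: 0.16 × 0.188 = 0.03008
  M1: 0.1 × 0.11 = 0.011
  M3: 0.3 × 0.29 = 0.087
  M5: 0.09 × 0.49 = 0.0441
  M2: 0.3 × 0.276 = 0.0828
Normalizing constant = 0.26838.
P(M2 | evidence) = 0.0828 / 0.26838 ≈ 0.3085.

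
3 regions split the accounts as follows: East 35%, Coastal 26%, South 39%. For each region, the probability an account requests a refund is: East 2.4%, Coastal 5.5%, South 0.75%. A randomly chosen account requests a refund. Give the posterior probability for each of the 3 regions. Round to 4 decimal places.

By Bayes' rule, posterior ∝ prior × likelihood:
  East: 0.35 × 0.024 = 0.0084
  Coastal: 0.26 × 0.055 = 0.0143
  South: 0.39 × 0.0075 = 0.002925
Normalizing constant = 0.025625.
P(East | refund) = 0.0084/0.025625 ≈ 0.3278
P(Coastal | refund) = 0.0143/0.025625 ≈ 0.5580
P(South | refund) = 0.002925/0.025625 ≈ 0.1141

East 0.3278, Coastal 0.5580, South 0.1141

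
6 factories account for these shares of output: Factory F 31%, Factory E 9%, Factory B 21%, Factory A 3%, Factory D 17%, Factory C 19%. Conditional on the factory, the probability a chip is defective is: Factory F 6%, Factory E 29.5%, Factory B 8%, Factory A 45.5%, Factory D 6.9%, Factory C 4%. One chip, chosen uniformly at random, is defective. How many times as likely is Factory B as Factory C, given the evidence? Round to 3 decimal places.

2.211

Prior × likelihood for each hypothesis:
  Factory F: 0.31 × 0.06 = 0.0186
  Factory E: 0.09 × 0.295 = 0.02655
  Factory B: 0.21 × 0.08 = 0.0168
  Factory A: 0.03 × 0.455 = 0.01365
  Factory D: 0.17 × 0.069 = 0.01173
  Factory C: 0.19 × 0.04 = 0.0076
Sum = 0.09493.
The ratio is 0.0168 / 0.0076 (the normalizer cancels) = 2.211.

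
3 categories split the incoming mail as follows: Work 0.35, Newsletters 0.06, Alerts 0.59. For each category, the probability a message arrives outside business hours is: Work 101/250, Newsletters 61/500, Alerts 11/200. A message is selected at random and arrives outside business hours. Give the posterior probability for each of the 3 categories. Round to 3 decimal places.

Work 0.780, Newsletters 0.040, Alerts 0.179

By Bayes' rule, posterior ∝ prior × likelihood:
  Work: 0.35 × 0.404 = 0.1414
  Newsletters: 0.06 × 0.122 = 0.00732
  Alerts: 0.59 × 0.055 = 0.03245
Sum = 0.18117.
P(Work | off-hours) = 0.1414/0.18117 ≈ 0.780
P(Newsletters | off-hours) = 0.00732/0.18117 ≈ 0.040
P(Alerts | off-hours) = 0.03245/0.18117 ≈ 0.179
(Check: 0.780+0.040+0.179 = 0.999.)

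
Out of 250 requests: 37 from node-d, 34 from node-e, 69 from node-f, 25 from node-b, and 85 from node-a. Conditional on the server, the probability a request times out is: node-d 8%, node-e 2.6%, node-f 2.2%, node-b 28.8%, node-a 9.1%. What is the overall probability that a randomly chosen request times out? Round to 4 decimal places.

0.0812

By Bayes' rule, posterior ∝ prior × likelihood:
  node-d: 0.148 × 0.08 = 0.01184
  node-e: 0.136 × 0.026 = 0.003536
  node-f: 0.276 × 0.022 = 0.006072
  node-b: 0.1 × 0.288 = 0.0288
  node-a: 0.34 × 0.091 = 0.03094
P(timeout) = 0.01184 + 0.003536 + 0.006072 + 0.0288 + 0.03094 = 0.081188 → 0.0812.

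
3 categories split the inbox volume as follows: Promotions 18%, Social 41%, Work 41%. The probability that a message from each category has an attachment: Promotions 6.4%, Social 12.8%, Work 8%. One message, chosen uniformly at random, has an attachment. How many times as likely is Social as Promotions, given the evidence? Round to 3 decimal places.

Prior × likelihood for each hypothesis:
  Promotions: 0.18 × 0.064 = 0.01152
  Social: 0.41 × 0.128 = 0.05248
  Work: 0.41 × 0.08 = 0.0328
Normalizing constant = 0.0968.
The ratio is 0.05248 / 0.01152 (the normalizer cancels) = 4.556.

4.556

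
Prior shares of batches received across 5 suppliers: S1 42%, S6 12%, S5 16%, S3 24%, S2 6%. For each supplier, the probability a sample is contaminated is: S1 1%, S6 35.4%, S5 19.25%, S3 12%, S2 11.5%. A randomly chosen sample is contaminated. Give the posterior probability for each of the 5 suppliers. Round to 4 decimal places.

S1 0.0371, S6 0.3753, S5 0.2721, S3 0.2545, S2 0.0610

Prior × likelihood for each hypothesis:
  S1: 0.42 × 0.01 = 0.0042
  S6: 0.12 × 0.354 = 0.04248
  S5: 0.16 × 0.1925 = 0.0308
  S3: 0.24 × 0.12 = 0.0288
  S2: 0.06 × 0.115 = 0.0069
Sum = 0.11318.
P(S1 | contaminated) = 0.0042/0.11318 ≈ 0.0371
P(S6 | contaminated) = 0.04248/0.11318 ≈ 0.3753
P(S5 | contaminated) = 0.0308/0.11318 ≈ 0.2721
P(S3 | contaminated) = 0.0288/0.11318 ≈ 0.2545
P(S2 | contaminated) = 0.0069/0.11318 ≈ 0.0610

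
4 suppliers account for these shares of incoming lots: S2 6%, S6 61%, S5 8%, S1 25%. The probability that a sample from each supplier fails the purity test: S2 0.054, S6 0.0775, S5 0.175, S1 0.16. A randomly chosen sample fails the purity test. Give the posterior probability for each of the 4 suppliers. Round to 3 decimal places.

By Bayes' rule, posterior ∝ prior × likelihood:
  S2: 0.06 × 0.054 = 0.00324
  S6: 0.61 × 0.0775 = 0.047275
  S5: 0.08 × 0.175 = 0.014
  S1: 0.25 × 0.16 = 0.04
Total = 0.104515.
P(S2 | off-spec) = 0.00324/0.104515 ≈ 0.031
P(S6 | off-spec) = 0.047275/0.104515 ≈ 0.452
P(S5 | off-spec) = 0.014/0.104515 ≈ 0.134
P(S1 | off-spec) = 0.04/0.104515 ≈ 0.383
(Check: 0.031+0.452+0.134+0.383 = 1.000.)

S2 0.031, S6 0.452, S5 0.134, S1 0.383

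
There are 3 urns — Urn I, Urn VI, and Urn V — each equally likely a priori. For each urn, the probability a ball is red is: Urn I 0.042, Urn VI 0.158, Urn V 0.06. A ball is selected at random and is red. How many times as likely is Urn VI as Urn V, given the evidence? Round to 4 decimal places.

2.6333

Since the prior is uniform, the posterior is proportional to the likelihood:
  Urn I: 0.042
  Urn VI: 0.158
  Urn V: 0.06
Sum = 0.26.
The ratio is 0.158 / 0.06 (the normalizer cancels) = 2.6333.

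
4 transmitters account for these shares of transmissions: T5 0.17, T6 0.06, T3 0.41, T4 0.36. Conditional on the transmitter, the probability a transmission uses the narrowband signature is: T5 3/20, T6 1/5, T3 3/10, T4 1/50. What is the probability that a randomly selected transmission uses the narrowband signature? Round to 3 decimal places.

0.168

Prior × likelihood for each hypothesis:
  T5: 0.17 × 0.15 = 0.0255
  T6: 0.06 × 0.2 = 0.012
  T3: 0.41 × 0.3 = 0.123
  T4: 0.36 × 0.02 = 0.0072
P(narrowband) = 0.0255 + 0.012 + 0.123 + 0.0072 = 0.1677 → 0.168.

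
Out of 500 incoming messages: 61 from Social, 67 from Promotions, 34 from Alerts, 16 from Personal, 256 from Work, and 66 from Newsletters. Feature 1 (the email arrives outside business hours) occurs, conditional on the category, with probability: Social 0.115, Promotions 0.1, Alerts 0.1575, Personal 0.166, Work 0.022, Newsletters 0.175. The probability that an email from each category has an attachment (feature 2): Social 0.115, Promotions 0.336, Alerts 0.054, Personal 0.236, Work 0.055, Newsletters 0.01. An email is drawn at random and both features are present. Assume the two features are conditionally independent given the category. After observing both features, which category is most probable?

Prior × likelihood for each hypothesis:
  Social: 0.122 × 0.115 × 0.115 = 0.00161345
  Promotions: 0.134 × 0.1 × 0.336 = 0.0045024
  Alerts: 0.068 × 0.1575 × 0.054 = 0.00057834
  Personal: 0.032 × 0.166 × 0.236 = 0.001253632
  Work: 0.512 × 0.022 × 0.055 = 0.00061952
  Newsletters: 0.132 × 0.175 × 0.01 = 0.000231
Total = 0.008798342.
Largest term belongs to Promotions, so Promotions is most probable.

Promotions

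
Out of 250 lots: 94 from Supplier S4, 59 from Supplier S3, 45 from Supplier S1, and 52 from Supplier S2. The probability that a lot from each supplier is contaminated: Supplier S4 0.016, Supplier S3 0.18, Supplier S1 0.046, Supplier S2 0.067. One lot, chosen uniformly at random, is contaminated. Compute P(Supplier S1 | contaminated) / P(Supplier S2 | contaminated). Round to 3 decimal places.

Compute prior × likelihood for every hypothesis:
  Supplier S4: 0.376 × 0.016 = 0.006016
  Supplier S3: 0.236 × 0.18 = 0.04248
  Supplier S1: 0.18 × 0.046 = 0.00828
  Supplier S2: 0.208 × 0.067 = 0.013936
Total = 0.070712.
The ratio is 0.00828 / 0.013936 (the normalizer cancels) = 0.594.

0.594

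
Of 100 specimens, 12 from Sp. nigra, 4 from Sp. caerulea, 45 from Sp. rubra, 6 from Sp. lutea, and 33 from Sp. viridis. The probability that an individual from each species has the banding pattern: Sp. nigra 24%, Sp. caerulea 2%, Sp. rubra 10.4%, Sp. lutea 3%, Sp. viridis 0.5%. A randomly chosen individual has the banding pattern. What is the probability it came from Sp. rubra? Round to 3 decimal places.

0.586

By Bayes' rule, posterior ∝ prior × likelihood:
  Sp. nigra: 0.12 × 0.24 = 0.0288
  Sp. caerulea: 0.04 × 0.02 = 0.0008
  Sp. rubra: 0.45 × 0.104 = 0.0468
  Sp. lutea: 0.06 × 0.03 = 0.0018
  Sp. viridis: 0.33 × 0.005 = 0.00165
Sum = 0.07985.
P(Sp. rubra | evidence) = 0.0468 / 0.07985 ≈ 0.586.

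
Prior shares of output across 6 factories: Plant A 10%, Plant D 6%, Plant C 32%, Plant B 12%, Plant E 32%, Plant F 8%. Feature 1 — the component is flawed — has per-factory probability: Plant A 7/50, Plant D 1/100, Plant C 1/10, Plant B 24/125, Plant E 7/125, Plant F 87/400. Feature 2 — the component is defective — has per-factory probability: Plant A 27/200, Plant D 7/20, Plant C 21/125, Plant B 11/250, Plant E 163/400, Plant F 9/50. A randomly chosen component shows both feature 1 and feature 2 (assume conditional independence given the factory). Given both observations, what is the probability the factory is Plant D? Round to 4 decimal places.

By Bayes' rule, posterior ∝ prior × likelihood:
  Plant A: 0.1 × 0.14 × 0.135 = 0.00189
  Plant D: 0.06 × 0.01 × 0.35 = 0.00021
  Plant C: 0.32 × 0.1 × 0.168 = 0.005376
  Plant B: 0.12 × 0.192 × 0.044 = 0.00101376
  Plant E: 0.32 × 0.056 × 0.4075 = 0.0073024
  Plant F: 0.08 × 0.2175 × 0.18 = 0.003132
Normalizing constant = 0.01892416.
P(Plant D | evidence) = 0.00021 / 0.01892416 ≈ 0.0111.

0.0111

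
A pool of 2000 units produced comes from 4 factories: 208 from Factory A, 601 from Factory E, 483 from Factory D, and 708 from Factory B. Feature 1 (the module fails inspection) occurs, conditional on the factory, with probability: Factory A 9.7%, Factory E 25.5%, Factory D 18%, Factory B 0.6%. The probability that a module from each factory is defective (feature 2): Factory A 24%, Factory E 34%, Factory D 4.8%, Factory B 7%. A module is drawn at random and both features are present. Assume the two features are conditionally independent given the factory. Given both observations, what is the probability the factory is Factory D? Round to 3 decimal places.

0.068

Compute prior × likelihood for every hypothesis:
  Factory A: 0.104 × 0.097 × 0.24 = 0.00242112
  Factory E: 0.3005 × 0.255 × 0.34 = 0.02605335
  Factory D: 0.2415 × 0.18 × 0.048 = 0.00208656
  Factory B: 0.354 × 0.006 × 0.07 = 0.00014868
Sum = 0.03070971.
P(Factory D | evidence) = 0.00208656 / 0.03070971 ≈ 0.068.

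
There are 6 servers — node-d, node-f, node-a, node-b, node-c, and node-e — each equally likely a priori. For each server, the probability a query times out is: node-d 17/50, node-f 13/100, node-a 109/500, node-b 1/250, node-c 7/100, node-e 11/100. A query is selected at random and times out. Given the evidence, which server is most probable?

Since the prior is uniform, the posterior is proportional to the likelihood:
  node-d: 0.34
  node-f: 0.13
  node-a: 0.218
  node-b: 0.004
  node-c: 0.07
  node-e: 0.11
Sum = 0.872.
Largest term belongs to node-d, so node-d is most probable.

node-d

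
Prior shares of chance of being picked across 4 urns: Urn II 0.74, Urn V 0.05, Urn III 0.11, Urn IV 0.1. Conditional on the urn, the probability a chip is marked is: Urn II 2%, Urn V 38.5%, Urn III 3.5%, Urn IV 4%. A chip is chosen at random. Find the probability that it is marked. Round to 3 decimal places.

Prior × likelihood for each hypothesis:
  Urn II: 0.74 × 0.02 = 0.0148
  Urn V: 0.05 × 0.385 = 0.01925
  Urn III: 0.11 × 0.035 = 0.00385
  Urn IV: 0.1 × 0.04 = 0.004
P(marked) = 0.0148 + 0.01925 + 0.00385 + 0.004 = 0.0419 → 0.042.

0.042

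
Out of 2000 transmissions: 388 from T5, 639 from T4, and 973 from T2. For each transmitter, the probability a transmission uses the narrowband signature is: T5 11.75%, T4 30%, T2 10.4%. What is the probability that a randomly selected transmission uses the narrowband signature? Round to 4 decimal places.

0.1692

Unnormalized posteriors (prior × likelihood):
  T5: 0.194 × 0.1175 = 0.022795
  T4: 0.3195 × 0.3 = 0.09585
  T2: 0.4865 × 0.104 = 0.050596
P(narrowband) = 0.022795 + 0.09585 + 0.050596 = 0.169241 → 0.1692.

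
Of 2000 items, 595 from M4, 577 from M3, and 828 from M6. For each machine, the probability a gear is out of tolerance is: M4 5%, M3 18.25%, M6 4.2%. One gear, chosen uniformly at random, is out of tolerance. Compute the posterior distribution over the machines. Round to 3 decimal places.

By Bayes' rule, posterior ∝ prior × likelihood:
  M4: 0.2975 × 0.05 = 0.014875
  M3: 0.2885 × 0.1825 = 0.05265125
  M6: 0.414 × 0.042 = 0.017388
Sum = 0.08491425.
P(M4 | oversize) = 0.014875/0.08491425 ≈ 0.175
P(M3 | oversize) = 0.05265125/0.08491425 ≈ 0.620
P(M6 | oversize) = 0.017388/0.08491425 ≈ 0.205

M4 0.175, M3 0.620, M6 0.205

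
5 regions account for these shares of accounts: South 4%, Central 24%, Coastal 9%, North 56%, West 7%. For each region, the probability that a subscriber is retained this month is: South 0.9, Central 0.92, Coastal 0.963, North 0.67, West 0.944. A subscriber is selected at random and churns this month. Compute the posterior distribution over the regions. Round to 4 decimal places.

South 0.0186, Central 0.0892, Coastal 0.0155, North 0.8585, West 0.0182

Taking complements, P(churn | each) = South 0.1, Central 0.08, Coastal 0.037, North 0.33, West 0.056.
By Bayes' rule, posterior ∝ prior × likelihood:
  South: 0.04 × 0.1 = 0.004
  Central: 0.24 × 0.08 = 0.0192
  Coastal: 0.09 × 0.037 = 0.00333
  North: 0.56 × 0.33 = 0.1848
  West: 0.07 × 0.056 = 0.00392
Total = 0.21525.
P(South | churn) = 0.004/0.21525 ≈ 0.0186
P(Central | churn) = 0.0192/0.21525 ≈ 0.0892
P(Coastal | churn) = 0.00333/0.21525 ≈ 0.0155
P(North | churn) = 0.1848/0.21525 ≈ 0.8585
P(West | churn) = 0.00392/0.21525 ≈ 0.0182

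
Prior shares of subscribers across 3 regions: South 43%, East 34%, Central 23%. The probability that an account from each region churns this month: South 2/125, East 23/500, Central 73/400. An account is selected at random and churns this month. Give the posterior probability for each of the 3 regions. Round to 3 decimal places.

Unnormalized posteriors (prior × likelihood):
  South: 0.43 × 0.016 = 0.00688
  East: 0.34 × 0.046 = 0.01564
  Central: 0.23 × 0.1825 = 0.041975
Total = 0.064495.
P(South | churn) = 0.00688/0.064495 ≈ 0.107
P(East | churn) = 0.01564/0.064495 ≈ 0.242
P(Central | churn) = 0.041975/0.064495 ≈ 0.651

South 0.107, East 0.242, Central 0.651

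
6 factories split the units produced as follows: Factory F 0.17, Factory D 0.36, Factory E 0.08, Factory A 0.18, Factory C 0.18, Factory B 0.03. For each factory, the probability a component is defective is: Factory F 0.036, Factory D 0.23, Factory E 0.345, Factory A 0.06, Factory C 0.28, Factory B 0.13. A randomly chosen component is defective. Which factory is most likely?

Factory D

By Bayes' rule, posterior ∝ prior × likelihood:
  Factory F: 0.17 × 0.036 = 0.00612
  Factory D: 0.36 × 0.23 = 0.0828
  Factory E: 0.08 × 0.345 = 0.0276
  Factory A: 0.18 × 0.06 = 0.0108
  Factory C: 0.18 × 0.28 = 0.0504
  Factory B: 0.03 × 0.13 = 0.0039
Normalizing constant = 0.18162.
Largest term belongs to Factory D, so Factory D is most probable.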